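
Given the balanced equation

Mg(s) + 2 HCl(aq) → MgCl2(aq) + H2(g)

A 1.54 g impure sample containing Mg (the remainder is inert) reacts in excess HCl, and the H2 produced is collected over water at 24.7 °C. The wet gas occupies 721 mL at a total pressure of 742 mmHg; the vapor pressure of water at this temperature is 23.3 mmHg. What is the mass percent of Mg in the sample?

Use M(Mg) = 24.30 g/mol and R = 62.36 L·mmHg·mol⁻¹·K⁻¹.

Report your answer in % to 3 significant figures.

44.0 %

P(H2) = 742 − 23.3 = 718.7 mmHg
n(H2) = PV/RT = (718.7 × 0.7210) / (62.36 × 297.85) = 0.02790 mol
n(Mg) = (1/1) × 0.02790 = 0.02790 mol
m(Mg) = 0.02790 × 24.30 = 0.6780 g
%Mg = 0.6780 / 1.54 × 100 = 44.03%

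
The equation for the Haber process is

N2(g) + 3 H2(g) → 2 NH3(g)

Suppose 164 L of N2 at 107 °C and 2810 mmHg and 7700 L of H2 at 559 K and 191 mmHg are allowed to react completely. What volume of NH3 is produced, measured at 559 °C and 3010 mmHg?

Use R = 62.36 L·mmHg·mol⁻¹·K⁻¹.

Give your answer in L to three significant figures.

485 L

n(N2) = PV/RT = (2810 × 164) / (62.36 × 380.15) = 19.44 mol
n(H2) = PV/RT = (191 × 7700) / (62.36 × 559) = 42.19 mol
For 19.44 mol N2, stoichiometry requires (3/1) × 19.44 = 58.32 mol H2; 42.19 mol is available, so H2 is limiting.
n(NH3) = (2/3) × 42.19 = 28.13 mol
V(NH3) = nRT/P = 28.13 × 62.36 × 832.15 / 3010 = 485.0 L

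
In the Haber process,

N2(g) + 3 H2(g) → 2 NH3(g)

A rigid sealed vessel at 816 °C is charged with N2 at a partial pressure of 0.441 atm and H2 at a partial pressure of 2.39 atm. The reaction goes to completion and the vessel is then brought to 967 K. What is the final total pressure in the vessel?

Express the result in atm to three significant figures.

1.73 atm

At constant V, partial pressures at 816 °C are proportional to moles, so apply stoichiometry directly to pressures.
P(H2) required for 0.441 atm of N2 = (3/1) × 0.441 = 1.323 atm; available 2.39 atm, so N2 is limiting.
P(H2) remaining = 2.39 − (3/1) × 0.441 = 1.067 atm
P(gaseous products) = (2)/1 × 0.441 = 0.8820 atm
P_total at 816 °C = 1.067 + 0.8820 = 1.949 atm
Scaling to 967 K: P = 1.949 × 967/1089.15 = 1.730 atm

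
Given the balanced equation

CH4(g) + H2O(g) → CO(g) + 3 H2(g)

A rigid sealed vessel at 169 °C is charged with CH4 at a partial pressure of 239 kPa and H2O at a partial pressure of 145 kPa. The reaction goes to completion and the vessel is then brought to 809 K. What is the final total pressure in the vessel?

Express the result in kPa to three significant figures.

Because the vessel is rigid and T is held at 169 °C, work the stoichiometry in partial pressures (P_i = n_iRT/V).
P(H2O) required for 239 kPa of CH4 = (1/1) × 239 = 239.0 kPa; available 145 kPa, so H2O is limiting.
P(CH4) remaining = 239 − (1/1) × 145 = 94.00 kPa
P(gaseous products) = (1+3)/1 × 145 = 580.0 kPa
P_total at 169 °C = 94.00 + 580.0 = 674.0 kPa
Scaling to 809 K: P = 674.0 × 809/442.15 = 1233 kPa

1230 kPa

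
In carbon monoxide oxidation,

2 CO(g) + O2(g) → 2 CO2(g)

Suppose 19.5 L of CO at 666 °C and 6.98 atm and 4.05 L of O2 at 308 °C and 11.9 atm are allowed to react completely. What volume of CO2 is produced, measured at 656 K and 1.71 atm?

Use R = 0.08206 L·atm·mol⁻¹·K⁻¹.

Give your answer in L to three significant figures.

55.6 L

n(CO) = PV/RT = (6.98 × 19.5) / (0.08206 × 939.15) = 1.766 mol
n(O2) = PV/RT = (11.9 × 4.05) / (0.08206 × 581.15) = 1.011 mol
For 1.766 mol CO, stoichiometry requires (1/2) × 1.766 = 0.8830 mol O2; 1.011 mol is available, so CO is limiting.
n(CO2) = (2/2) × 1.766 = 1.766 mol
V(CO2) = nRT/P = 1.766 × 0.08206 × 656 / 1.71 = 55.59 L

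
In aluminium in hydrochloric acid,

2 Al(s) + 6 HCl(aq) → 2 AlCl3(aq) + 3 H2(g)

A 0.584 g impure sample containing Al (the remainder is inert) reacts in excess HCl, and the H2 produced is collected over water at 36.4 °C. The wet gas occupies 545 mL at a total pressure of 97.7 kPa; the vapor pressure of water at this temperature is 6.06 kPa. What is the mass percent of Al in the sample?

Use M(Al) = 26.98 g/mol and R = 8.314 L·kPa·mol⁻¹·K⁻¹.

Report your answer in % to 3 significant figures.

59.8 %

P(H2) = 97.7 − 6.06 = 91.64 kPa
n(H2) = PV/RT = (91.64 × 0.5450) / (8.314 × 309.55) = 0.01941 mol
n(Al) = (2/3) × 0.01941 = 0.01294 mol
m(Al) = 0.01294 × 26.98 = 0.3491 g
%Al = 0.3491 / 0.584 × 100 = 59.78%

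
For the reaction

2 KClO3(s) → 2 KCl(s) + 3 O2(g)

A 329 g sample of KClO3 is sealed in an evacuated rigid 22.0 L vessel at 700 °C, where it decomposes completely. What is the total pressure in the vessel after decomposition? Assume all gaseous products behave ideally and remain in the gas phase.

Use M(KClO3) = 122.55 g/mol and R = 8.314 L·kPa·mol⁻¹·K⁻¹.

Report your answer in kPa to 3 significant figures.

1480 kPa

n(KClO3) = 329 / 122.55 = 2.685 mol
n(gas produced) = (3/2) × 2.685 = 4.027 mol
P = nRT/V = 4.027 × 8.314 × 973.15 / 22.0 = 1481 kPa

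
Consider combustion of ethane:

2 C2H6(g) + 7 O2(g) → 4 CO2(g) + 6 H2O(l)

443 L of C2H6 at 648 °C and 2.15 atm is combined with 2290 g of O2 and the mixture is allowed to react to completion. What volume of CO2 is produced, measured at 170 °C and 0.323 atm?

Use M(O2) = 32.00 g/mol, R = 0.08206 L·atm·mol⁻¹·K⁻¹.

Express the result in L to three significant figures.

n(C2H6) = PV/RT = (2.15 × 443) / (0.08206 × 921.15) = 12.60 mol
n(O2) = 2290 / 32.00 = 71.56 mol
For 12.60 mol C2H6, stoichiometry requires (7/2) × 12.60 = 44.10 mol O2; 71.56 mol is available, so C2H6 is limiting.
n(CO2) = (4/2) × 12.60 = 25.20 mol
V(CO2) = nRT/P = 25.20 × 0.08206 × 443.15 / 0.323 = 2837 L

2840 L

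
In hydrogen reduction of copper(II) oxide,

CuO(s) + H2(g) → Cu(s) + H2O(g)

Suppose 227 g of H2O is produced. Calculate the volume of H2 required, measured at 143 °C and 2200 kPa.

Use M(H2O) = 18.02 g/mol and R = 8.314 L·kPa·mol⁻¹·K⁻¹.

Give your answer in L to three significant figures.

n(H2O) = 227.0 / 18.02 = 12.60 mol
n(H2) = (1/1) × 12.60 = 12.60 mol
V = nRT/P = 12.60 × 8.314 × 416.15 / 2200 = 19.82 L

19.8 L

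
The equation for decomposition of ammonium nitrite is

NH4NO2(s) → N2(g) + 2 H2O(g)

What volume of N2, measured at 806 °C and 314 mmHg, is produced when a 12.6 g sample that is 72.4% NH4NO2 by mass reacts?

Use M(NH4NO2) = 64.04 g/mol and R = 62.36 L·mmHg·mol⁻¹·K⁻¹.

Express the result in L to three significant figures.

mass of NH4NO2 = 12.6 × 72.4/100 = 9.122 g
n(NH4NO2) = 9.122 / 64.04 = 0.1424 mol
n(N2) = (1/1) × 0.1424 = 0.1424 mol
V = nRT/P = 0.1424 × 62.36 × 1079.15 / 314 = 30.52 L

30.5 L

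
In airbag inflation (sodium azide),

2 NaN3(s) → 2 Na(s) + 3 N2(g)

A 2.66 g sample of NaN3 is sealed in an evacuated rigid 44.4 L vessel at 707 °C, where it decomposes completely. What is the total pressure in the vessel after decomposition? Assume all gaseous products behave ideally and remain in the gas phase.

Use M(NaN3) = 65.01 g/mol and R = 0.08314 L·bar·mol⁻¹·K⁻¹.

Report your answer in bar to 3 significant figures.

0.113 bar

n(NaN3) = 2.66 / 65.01 = 0.04092 mol
n(gas produced) = (3/2) × 0.04092 = 0.06138 mol
P = nRT/V = 0.06138 × 0.08314 × 980.15 / 44.4 = 0.1127 bar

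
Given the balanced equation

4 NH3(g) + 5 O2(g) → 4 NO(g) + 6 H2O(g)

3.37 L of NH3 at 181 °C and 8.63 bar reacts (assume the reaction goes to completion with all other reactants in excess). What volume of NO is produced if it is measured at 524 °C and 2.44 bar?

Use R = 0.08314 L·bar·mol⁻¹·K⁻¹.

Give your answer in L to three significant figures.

n(NH3) = PV/RT = (8.63 × 3.37) / (0.08314 × 454.15) = 0.7702 mol
n(NO) = (4/4) × 0.7702 = 0.7702 mol
V = nRT/P = 0.7702 × 0.08314 × 797.15 / 2.44 = 20.92 L

20.9 L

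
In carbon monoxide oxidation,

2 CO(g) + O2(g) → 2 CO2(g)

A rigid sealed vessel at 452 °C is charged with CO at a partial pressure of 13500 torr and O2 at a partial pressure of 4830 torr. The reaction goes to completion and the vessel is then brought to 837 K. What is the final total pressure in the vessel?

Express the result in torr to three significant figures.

At constant V, partial pressures at 452 °C are proportional to moles, so apply stoichiometry directly to pressures.
P(O2) required for 13500 torr of CO = (1/2) × 13500 = 6750 torr; available 4830 torr, so O2 is limiting.
P(CO) remaining = 13500 − (2/1) × 4830 = 3840 torr
P(gaseous products) = (2)/1 × 4830 = 9660 torr
P_total at 452 °C = 3840 + 9660 = 13500 torr
Scaling to 837 K: P = 13500 × 837/725.15 = 15580 torr

15600 torr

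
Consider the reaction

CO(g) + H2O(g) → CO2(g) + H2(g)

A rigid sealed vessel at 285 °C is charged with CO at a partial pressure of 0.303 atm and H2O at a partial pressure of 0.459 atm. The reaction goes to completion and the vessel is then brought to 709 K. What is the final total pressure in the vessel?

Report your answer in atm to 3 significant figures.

0.968 atm

At constant V, partial pressures at 285 °C are proportional to moles, so apply stoichiometry directly to pressures.
P(H2O) required for 0.303 atm of CO = (1/1) × 0.303 = 0.3030 atm; available 0.459 atm, so CO is limiting.
P(H2O) remaining = 0.459 − (1/1) × 0.303 = 0.1560 atm
P(gaseous products) = (1+1)/1 × 0.303 = 0.6060 atm
P_total at 285 °C = 0.1560 + 0.6060 = 0.7620 atm
Scaling to 709 K: P = 0.7620 × 709/558.15 = 0.9679 atm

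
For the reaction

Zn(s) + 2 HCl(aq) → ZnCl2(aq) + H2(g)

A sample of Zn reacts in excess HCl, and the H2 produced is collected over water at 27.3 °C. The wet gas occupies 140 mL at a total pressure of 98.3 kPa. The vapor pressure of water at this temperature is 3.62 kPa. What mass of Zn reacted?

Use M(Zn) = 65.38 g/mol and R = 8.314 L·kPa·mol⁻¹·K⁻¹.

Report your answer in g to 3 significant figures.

P(H2) = 98.3 − 3.62 = 94.68 kPa
n(H2) = PV/RT = (94.68 × 0.1400) / (8.314 × 300.45) = 0.005306 mol
n(Zn) = (1/1) × 0.005306 = 0.005306 mol
m(Zn) = 0.005306 × 65.38 = 0.3469 g

0.347 g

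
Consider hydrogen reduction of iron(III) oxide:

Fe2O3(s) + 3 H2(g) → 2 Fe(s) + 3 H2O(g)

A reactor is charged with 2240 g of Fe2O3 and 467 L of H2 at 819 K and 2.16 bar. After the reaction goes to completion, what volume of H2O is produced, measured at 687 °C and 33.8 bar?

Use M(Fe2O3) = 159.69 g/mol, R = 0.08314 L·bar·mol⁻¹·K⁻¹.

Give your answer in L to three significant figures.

n(Fe2O3) = 2240 / 159.69 = 14.03 mol
n(H2) = PV/RT = (2.16 × 467) / (0.08314 × 819) = 14.81 mol
For 14.03 mol Fe2O3, stoichiometry requires (3/1) × 14.03 = 42.09 mol H2; 14.81 mol is available, so H2 is limiting.
n(H2O) = (3/3) × 14.81 = 14.81 mol
V(H2O) = nRT/P = 14.81 × 0.08314 × 960.15 / 33.8 = 34.98 L

35.0 L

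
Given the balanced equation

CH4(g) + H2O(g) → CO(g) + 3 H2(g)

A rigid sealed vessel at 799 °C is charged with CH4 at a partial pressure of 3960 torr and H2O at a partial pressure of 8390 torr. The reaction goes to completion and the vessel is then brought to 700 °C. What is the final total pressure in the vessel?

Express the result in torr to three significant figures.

At constant V, partial pressures at 799 °C are proportional to moles, so apply stoichiometry directly to pressures.
P(H2O) required for 3960 torr of CH4 = (1/1) × 3960 = 3960 torr; available 8390 torr, so CH4 is limiting.
P(H2O) remaining = 8390 − (1/1) × 3960 = 4430 torr
P(gaseous products) = (1+3)/1 × 3960 = 15840 torr
P_total at 799 °C = 4430 + 15840 = 20270 torr
Scaling to 700 °C: P = 20270 × 973.15/1072.15 = 18400 torr

18400 torr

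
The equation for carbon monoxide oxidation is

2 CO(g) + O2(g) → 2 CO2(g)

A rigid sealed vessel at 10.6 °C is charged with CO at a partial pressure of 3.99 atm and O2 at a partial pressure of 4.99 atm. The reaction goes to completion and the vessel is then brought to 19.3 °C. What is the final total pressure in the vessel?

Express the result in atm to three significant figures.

7.20 atm

At constant V, partial pressures at 10.6 °C are proportional to moles, so apply stoichiometry directly to pressures.
P(O2) required for 3.99 atm of CO = (1/2) × 3.99 = 1.995 atm; available 4.99 atm, so CO is limiting.
P(O2) remaining = 4.99 − (1/2) × 3.99 = 2.995 atm
P(gaseous products) = (2)/2 × 3.99 = 3.990 atm
P_total at 10.6 °C = 2.995 + 3.990 = 6.985 atm
Scaling to 19.3 °C: P = 6.985 × 292.45/283.75 = 7.199 atm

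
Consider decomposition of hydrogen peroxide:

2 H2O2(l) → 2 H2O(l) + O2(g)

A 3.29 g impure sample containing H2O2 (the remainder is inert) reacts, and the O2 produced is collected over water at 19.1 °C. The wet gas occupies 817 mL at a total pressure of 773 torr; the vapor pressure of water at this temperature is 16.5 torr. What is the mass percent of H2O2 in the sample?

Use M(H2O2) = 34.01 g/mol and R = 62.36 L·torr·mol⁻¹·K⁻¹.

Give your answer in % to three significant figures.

70.1 %

P(O2) = 773 − 16.5 = 756.5 torr
n(O2) = PV/RT = (756.5 × 0.8170) / (62.36 × 292.25) = 0.03391 mol
n(H2O2) = (2/1) × 0.03391 = 0.06782 mol
m(H2O2) = 0.06782 × 34.01 = 2.307 g
%H2O2 = 2.307 / 3.29 × 100 = 70.12%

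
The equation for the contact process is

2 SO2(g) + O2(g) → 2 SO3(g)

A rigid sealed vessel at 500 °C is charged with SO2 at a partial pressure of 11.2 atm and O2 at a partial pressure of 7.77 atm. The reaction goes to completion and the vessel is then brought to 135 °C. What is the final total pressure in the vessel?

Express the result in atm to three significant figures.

With V and T fixed, P_i ∝ n_i, so the mole ratios apply directly to partial pressures at 500 °C.
P(O2) required for 11.2 atm of SO2 = (1/2) × 11.2 = 5.600 atm; available 7.77 atm, so SO2 is limiting.
P(O2) remaining = 7.77 − (1/2) × 11.2 = 2.170 atm
P(gaseous products) = (2)/2 × 11.2 = 11.20 atm
P_total at 500 °C = 2.170 + 11.20 = 13.37 atm
Scaling to 135 °C: P = 13.37 × 408.15/773.15 = 7.058 atm

7.06 atm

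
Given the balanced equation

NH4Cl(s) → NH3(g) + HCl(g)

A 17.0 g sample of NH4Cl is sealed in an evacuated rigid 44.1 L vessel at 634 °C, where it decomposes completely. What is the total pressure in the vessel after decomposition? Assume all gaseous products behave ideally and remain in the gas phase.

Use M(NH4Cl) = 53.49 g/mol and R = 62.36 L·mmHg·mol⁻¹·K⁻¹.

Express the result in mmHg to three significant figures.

815 mmHg

n(NH4Cl) = 17.0 / 53.49 = 0.3178 mol
n(gas produced) = (2/1) × 0.3178 = 0.6356 mol
P = nRT/V = 0.6356 × 62.36 × 907.15 / 44.1 = 815.3 mmHg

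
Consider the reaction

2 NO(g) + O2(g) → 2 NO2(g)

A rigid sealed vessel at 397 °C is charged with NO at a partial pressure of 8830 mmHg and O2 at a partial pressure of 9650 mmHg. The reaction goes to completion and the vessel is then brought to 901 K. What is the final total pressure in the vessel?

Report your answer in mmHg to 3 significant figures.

18900 mmHg

At constant V, partial pressures at 397 °C are proportional to moles, so apply stoichiometry directly to pressures.
P(O2) required for 8830 mmHg of NO = (1/2) × 8830 = 4415 mmHg; available 9650 mmHg, so NO is limiting.
P(O2) remaining = 9650 − (1/2) × 8830 = 5235 mmHg
P(gaseous products) = (2)/2 × 8830 = 8830 mmHg
P_total at 397 °C = 5235 + 8830 = 14060 mmHg
Scaling to 901 K: P = 14060 × 901/670.15 = 18900 mmHg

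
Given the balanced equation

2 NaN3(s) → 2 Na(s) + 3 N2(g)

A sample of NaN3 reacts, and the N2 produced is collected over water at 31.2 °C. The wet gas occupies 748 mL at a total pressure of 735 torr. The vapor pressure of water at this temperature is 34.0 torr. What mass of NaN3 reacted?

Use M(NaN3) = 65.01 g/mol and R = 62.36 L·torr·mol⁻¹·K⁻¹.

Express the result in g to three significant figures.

1.20 g

P(N2) = 735 − 34.0 = 701.0 torr
n(N2) = PV/RT = (701.0 × 0.7480) / (62.36 × 304.35) = 0.02763 mol
n(NaN3) = (2/3) × 0.02763 = 0.01842 mol
m(NaN3) = 0.01842 × 65.01 = 1.197 g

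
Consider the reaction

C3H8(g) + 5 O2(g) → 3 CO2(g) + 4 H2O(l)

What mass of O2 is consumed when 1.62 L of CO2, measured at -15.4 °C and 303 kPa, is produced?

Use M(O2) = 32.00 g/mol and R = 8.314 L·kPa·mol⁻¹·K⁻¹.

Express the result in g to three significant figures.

12.2 g

n(CO2) = PV/RT = (303 × 1.62) / (8.314 × 257.75) = 0.2291 mol
n(O2) = (5/3) × 0.2291 = 0.3818 mol
m(O2) = 0.3818 × 32.00 = 12.22 g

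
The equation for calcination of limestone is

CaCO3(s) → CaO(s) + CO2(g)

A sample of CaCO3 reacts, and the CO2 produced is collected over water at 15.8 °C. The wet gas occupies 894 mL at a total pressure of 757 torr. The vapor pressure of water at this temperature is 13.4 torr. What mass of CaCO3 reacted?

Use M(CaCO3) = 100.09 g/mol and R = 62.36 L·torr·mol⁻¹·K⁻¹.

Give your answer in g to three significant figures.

P(CO2) = 757 − 13.4 = 743.6 torr
n(CO2) = PV/RT = (743.6 × 0.8940) / (62.36 × 288.95) = 0.03689 mol
n(CaCO3) = (1/1) × 0.03689 = 0.03689 mol
m(CaCO3) = 0.03689 × 100.09 = 3.692 g

3.69 g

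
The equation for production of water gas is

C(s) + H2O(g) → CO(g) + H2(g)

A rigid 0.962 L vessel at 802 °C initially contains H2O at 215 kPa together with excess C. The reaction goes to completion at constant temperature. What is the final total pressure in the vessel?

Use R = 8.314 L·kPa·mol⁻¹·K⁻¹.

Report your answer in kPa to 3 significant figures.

430 kPa

Since T and V are fixed, P_final/P_initial = n_final/n_initial = 2/1.
P_final = (2/1) × 215 = 430.0 kPa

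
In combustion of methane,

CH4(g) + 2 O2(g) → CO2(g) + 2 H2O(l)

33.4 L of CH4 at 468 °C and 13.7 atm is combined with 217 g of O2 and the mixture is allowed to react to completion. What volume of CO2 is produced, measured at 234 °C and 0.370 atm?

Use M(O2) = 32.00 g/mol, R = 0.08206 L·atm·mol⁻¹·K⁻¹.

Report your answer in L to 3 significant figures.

n(CH4) = PV/RT = (13.7 × 33.4) / (0.08206 × 741.15) = 7.524 mol
n(O2) = 217 / 32.00 = 6.781 mol
For 7.524 mol CH4, stoichiometry requires (2/1) × 7.524 = 15.05 mol O2; 6.781 mol is available, so O2 is limiting.
n(CO2) = (1/2) × 6.781 = 3.390 mol
V(CO2) = nRT/P = 3.390 × 0.08206 × 507.15 / 0.370 = 381.3 L

381 L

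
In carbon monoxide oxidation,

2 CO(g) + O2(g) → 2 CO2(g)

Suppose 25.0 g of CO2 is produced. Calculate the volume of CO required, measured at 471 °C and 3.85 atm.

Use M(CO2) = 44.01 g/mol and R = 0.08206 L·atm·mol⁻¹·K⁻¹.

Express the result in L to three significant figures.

n(CO2) = 25.00 / 44.01 = 0.5681 mol
n(CO) = (2/2) × 0.5681 = 0.5681 mol
V = nRT/P = 0.5681 × 0.08206 × 744.15 / 3.85 = 9.011 L

9.01 L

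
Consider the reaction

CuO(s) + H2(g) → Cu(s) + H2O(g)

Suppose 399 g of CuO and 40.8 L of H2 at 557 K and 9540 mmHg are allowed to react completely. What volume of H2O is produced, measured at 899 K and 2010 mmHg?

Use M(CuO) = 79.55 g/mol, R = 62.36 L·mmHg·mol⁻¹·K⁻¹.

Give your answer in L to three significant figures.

n(CuO) = 399 / 79.55 = 5.016 mol
n(H2) = PV/RT = (9540 × 40.8) / (62.36 × 557) = 11.21 mol
For 5.016 mol CuO, stoichiometry requires (1/1) × 5.016 = 5.016 mol H2; 11.21 mol is available, so CuO is limiting.
n(H2O) = (1/1) × 5.016 = 5.016 mol
V(H2O) = nRT/P = 5.016 × 62.36 × 899 / 2010 = 139.9 L

140 L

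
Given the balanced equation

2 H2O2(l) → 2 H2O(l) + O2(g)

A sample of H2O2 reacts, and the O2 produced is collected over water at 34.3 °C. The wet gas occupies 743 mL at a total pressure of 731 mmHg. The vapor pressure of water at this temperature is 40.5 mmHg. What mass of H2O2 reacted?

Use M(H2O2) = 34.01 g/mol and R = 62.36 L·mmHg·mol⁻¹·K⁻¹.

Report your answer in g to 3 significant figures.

1.82 g

P(O2) = 731 − 40.5 = 690.5 mmHg
n(O2) = PV/RT = (690.5 × 0.7430) / (62.36 × 307.45) = 0.02676 mol
n(H2O2) = (2/1) × 0.02676 = 0.05352 mol
m(H2O2) = 0.05352 × 34.01 = 1.820 g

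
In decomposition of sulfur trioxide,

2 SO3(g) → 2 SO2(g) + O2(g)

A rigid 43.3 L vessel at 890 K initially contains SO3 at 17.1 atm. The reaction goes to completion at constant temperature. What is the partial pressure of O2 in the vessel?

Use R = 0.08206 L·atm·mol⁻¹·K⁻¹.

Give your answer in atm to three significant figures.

n(SO3)₀ = PV/RT = (17.1 × 43.3) / (0.08206 × 890) = 10.14 mol
n(O2) = (1/2) × 10.14 = 5.070 mol
P(O2) = nRT/V = 5.070 × 0.08206 × 890 / 43.3 = 8.551 atm

8.55 atm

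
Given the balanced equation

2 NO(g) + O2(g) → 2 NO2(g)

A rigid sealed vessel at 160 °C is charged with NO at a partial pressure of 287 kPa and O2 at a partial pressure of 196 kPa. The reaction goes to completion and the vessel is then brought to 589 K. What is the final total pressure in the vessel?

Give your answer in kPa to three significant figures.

At constant V, partial pressures at 160 °C are proportional to moles, so apply stoichiometry directly to pressures.
P(O2) required for 287 kPa of NO = (1/2) × 287 = 143.5 kPa; available 196 kPa, so NO is limiting.
P(O2) remaining = 196 − (1/2) × 287 = 52.50 kPa
P(gaseous products) = (2)/2 × 287 = 287.0 kPa
P_total at 160 °C = 52.50 + 287.0 = 339.5 kPa
Scaling to 589 K: P = 339.5 × 589/433.15 = 461.7 kPa

462 kPa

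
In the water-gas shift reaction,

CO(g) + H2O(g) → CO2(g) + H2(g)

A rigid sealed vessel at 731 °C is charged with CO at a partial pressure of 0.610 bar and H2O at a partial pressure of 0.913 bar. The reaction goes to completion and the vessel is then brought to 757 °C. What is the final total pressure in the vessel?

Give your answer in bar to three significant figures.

1.56 bar

With V and T fixed, P_i ∝ n_i, so the mole ratios apply directly to partial pressures at 731 °C.
P(H2O) required for 0.610 bar of CO = (1/1) × 0.610 = 0.6100 bar; available 0.913 bar, so CO is limiting.
P(H2O) remaining = 0.913 − (1/1) × 0.610 = 0.3030 bar
P(gaseous products) = (1+1)/1 × 0.610 = 1.220 bar
P_total at 731 °C = 0.3030 + 1.220 = 1.523 bar
Scaling to 757 °C: P = 1.523 × 1030.15/1004.15 = 1.562 bar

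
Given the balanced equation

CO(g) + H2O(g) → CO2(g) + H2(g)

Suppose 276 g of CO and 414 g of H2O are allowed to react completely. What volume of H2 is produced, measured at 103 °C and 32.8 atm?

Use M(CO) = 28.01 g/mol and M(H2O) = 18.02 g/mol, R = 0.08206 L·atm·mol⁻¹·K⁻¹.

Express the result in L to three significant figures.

n(CO) = 276 / 28.01 = 9.854 mol
n(H2O) = 414 / 18.02 = 22.97 mol
For 9.854 mol CO, stoichiometry requires (1/1) × 9.854 = 9.854 mol H2O; 22.97 mol is available, so CO is limiting.
n(H2) = (1/1) × 9.854 = 9.854 mol
V(H2) = nRT/P = 9.854 × 0.08206 × 376.15 / 32.8 = 9.273 L

9.27 L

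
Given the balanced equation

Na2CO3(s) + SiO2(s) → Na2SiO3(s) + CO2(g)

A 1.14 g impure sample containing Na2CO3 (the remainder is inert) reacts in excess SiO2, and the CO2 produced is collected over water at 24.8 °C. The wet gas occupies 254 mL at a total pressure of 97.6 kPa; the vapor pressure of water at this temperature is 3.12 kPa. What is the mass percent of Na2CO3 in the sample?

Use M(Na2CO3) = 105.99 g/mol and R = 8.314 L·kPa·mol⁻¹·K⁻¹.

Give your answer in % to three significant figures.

90.1 %

P(CO2) = 97.6 − 3.12 = 94.48 kPa
n(CO2) = PV/RT = (94.48 × 0.2540) / (8.314 × 297.95) = 0.009688 mol
n(Na2CO3) = (1/1) × 0.009688 = 0.009688 mol
m(Na2CO3) = 0.009688 × 105.99 = 1.027 g
%Na2CO3 = 1.027 / 1.14 × 100 = 90.09%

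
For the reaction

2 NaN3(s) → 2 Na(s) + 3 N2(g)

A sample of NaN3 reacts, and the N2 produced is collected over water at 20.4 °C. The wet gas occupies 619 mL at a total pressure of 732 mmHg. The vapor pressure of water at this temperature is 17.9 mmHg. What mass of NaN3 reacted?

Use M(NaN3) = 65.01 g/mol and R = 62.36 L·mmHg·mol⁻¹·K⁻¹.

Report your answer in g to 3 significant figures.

1.05 g

P(N2) = 732 − 17.9 = 714.1 mmHg
n(N2) = PV/RT = (714.1 × 0.6190) / (62.36 × 293.55) = 0.02415 mol
n(NaN3) = (2/3) × 0.02415 = 0.01610 mol
m(NaN3) = 0.01610 × 65.01 = 1.047 g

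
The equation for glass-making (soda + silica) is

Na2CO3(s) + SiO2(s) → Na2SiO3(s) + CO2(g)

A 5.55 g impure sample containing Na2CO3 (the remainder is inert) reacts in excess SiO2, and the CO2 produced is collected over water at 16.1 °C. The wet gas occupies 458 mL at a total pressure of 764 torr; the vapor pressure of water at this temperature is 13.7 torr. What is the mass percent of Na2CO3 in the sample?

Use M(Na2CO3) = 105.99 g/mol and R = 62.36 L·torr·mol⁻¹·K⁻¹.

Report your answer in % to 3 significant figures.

P(CO2) = 764 − 13.7 = 750.3 torr
n(CO2) = PV/RT = (750.3 × 0.4580) / (62.36 × 289.25) = 0.01905 mol
n(Na2CO3) = (1/1) × 0.01905 = 0.01905 mol
m(Na2CO3) = 0.01905 × 105.99 = 2.019 g
%Na2CO3 = 2.019 / 5.55 × 100 = 36.38%

36.4 %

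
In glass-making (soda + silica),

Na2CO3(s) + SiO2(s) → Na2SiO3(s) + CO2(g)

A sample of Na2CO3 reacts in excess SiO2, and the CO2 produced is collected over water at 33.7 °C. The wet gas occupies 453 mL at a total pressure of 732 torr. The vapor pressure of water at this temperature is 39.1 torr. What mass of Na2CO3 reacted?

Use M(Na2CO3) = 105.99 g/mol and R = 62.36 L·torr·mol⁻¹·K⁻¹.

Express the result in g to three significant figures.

P(CO2) = 732 − 39.1 = 692.9 torr
n(CO2) = PV/RT = (692.9 × 0.4530) / (62.36 × 306.85) = 0.01640 mol
n(Na2CO3) = (1/1) × 0.01640 = 0.01640 mol
m(Na2CO3) = 0.01640 × 105.99 = 1.738 g

1.74 g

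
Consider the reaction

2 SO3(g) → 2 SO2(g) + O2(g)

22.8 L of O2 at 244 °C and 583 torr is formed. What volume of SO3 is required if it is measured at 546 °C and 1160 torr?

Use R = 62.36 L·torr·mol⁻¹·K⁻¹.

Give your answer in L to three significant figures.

36.3 L

n(O2) = PV/RT = (583 × 22.8) / (62.36 × 517.15) = 0.4122 mol
n(SO3) = (2/1) × 0.4122 = 0.8244 mol
V = nRT/P = 0.8244 × 62.36 × 819.15 / 1160 = 36.30 L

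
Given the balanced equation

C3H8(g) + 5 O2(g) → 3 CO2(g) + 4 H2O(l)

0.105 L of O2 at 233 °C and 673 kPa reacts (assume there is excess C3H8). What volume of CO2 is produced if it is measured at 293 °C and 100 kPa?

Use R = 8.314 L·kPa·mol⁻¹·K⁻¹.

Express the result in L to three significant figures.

0.474 L

n(O2) = PV/RT = (673 × 0.105) / (8.314 × 506.15) = 0.01679 mol
n(CO2) = (3/5) × 0.01679 = 0.01007 mol
V = nRT/P = 0.01007 × 8.314 × 566.15 / 100 = 0.4740 L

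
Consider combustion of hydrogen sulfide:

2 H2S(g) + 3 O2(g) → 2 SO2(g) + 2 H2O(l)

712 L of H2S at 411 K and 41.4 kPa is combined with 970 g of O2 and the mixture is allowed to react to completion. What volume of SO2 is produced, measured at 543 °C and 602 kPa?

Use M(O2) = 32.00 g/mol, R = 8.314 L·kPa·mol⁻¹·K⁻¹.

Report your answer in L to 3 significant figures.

97.2 L

n(H2S) = PV/RT = (41.4 × 712) / (8.314 × 411) = 8.626 mol
n(O2) = 970 / 32.00 = 30.31 mol
For 8.626 mol H2S, stoichiometry requires (3/2) × 8.626 = 12.94 mol O2; 30.31 mol is available, so H2S is limiting.
n(SO2) = (2/2) × 8.626 = 8.626 mol
V(SO2) = nRT/P = 8.626 × 8.314 × 816.15 / 602 = 97.23 L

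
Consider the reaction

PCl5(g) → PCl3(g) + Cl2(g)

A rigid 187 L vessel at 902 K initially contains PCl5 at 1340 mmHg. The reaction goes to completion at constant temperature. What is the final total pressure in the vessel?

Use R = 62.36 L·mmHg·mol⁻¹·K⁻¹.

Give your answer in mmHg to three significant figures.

2680 mmHg

At constant T and V, P ∝ n(gas): 1 mol gas → 2 mol gas.
P_final = (2/1) × 1340 = 2680 mmHg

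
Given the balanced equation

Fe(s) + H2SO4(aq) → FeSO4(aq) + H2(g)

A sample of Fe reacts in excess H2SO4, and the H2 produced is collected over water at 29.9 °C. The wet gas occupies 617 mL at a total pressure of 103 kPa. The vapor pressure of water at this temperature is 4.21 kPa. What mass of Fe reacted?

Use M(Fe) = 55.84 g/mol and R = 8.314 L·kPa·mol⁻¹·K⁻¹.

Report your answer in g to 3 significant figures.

P(H2) = 103 − 4.21 = 98.79 kPa
n(H2) = PV/RT = (98.79 × 0.6170) / (8.314 × 303.05) = 0.02419 mol
n(Fe) = (1/1) × 0.02419 = 0.02419 mol
m(Fe) = 0.02419 × 55.84 = 1.351 g

1.35 g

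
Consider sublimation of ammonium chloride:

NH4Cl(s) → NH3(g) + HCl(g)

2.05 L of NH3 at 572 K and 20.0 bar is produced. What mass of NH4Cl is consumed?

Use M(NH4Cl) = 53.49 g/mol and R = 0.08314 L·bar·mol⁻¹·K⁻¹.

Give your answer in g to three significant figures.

n(NH3) = PV/RT = (20.0 × 2.05) / (0.08314 × 572) = 0.8621 mol
n(NH4Cl) = (1/1) × 0.8621 = 0.8621 mol
m(NH4Cl) = 0.8621 × 53.49 = 46.11 g

46.1 g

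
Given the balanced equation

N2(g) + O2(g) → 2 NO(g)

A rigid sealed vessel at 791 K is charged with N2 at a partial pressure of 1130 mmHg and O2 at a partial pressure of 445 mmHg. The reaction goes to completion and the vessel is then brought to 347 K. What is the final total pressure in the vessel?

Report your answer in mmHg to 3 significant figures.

691 mmHg

Because the vessel is rigid and T is held at 791 K, work the stoichiometry in partial pressures (P_i = n_iRT/V).
P(O2) required for 1130 mmHg of N2 = (1/1) × 1130 = 1130 mmHg; available 445 mmHg, so O2 is limiting.
P(N2) remaining = 1130 − (1/1) × 445 = 685.0 mmHg
P(gaseous products) = (2)/1 × 445 = 890.0 mmHg
P_total at 791 K = 685.0 + 890.0 = 1575 mmHg
Scaling to 347 K: P = 1575 × 347/791 = 690.9 mmHg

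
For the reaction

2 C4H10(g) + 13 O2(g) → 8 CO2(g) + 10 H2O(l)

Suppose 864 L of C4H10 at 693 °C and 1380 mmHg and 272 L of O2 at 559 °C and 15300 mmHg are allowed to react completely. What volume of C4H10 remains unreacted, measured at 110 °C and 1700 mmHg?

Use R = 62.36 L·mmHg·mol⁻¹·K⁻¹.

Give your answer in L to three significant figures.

105 L

n(C4H10) = PV/RT = (1380 × 864) / (62.36 × 966.15) = 19.79 mol
n(O2) = PV/RT = (15300 × 272) / (62.36 × 832.15) = 80.20 mol
For 19.79 mol C4H10, stoichiometry requires (13/2) × 19.79 = 128.6 mol O2; 80.20 mol is available, so O2 is limiting.
n(C4H10) consumed = (2/13) × 80.20 = 12.34 mol; remaining = 19.79 − 12.34 = 7.450 mol
V(C4H10) = nRT/P = 7.450 × 62.36 × 383.15 / 1700 = 104.7 L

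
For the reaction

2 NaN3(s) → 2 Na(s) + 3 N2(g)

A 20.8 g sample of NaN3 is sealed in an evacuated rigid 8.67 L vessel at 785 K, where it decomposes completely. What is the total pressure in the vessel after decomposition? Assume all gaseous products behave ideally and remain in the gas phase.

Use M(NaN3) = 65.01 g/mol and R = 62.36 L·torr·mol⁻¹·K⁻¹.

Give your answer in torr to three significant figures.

2710 torr

n(NaN3) = 20.8 / 65.01 = 0.3200 mol
n(gas produced) = (3/2) × 0.3200 = 0.4800 mol
P = nRT/V = 0.4800 × 62.36 × 785 / 8.67 = 2710 torr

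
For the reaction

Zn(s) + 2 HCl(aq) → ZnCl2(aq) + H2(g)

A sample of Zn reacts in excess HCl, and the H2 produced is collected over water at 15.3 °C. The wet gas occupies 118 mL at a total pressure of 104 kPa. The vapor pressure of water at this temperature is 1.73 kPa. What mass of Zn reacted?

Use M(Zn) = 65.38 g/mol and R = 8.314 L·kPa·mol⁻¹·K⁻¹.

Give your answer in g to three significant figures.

0.329 g

P(H2) = 104 − 1.73 = 102.3 kPa
n(H2) = PV/RT = (102.3 × 0.1180) / (8.314 × 288.45) = 0.005034 mol
n(Zn) = (1/1) × 0.005034 = 0.005034 mol
m(Zn) = 0.005034 × 65.38 = 0.3291 g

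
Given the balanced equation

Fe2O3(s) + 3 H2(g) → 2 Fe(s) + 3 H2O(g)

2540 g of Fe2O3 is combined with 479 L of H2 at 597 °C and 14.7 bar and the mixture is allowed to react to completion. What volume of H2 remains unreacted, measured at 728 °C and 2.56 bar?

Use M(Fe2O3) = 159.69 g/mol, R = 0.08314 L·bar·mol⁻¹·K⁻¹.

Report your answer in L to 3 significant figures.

n(Fe2O3) = 2540 / 159.69 = 15.91 mol
n(H2) = PV/RT = (14.7 × 479) / (0.08314 × 870.15) = 97.33 mol
For 15.91 mol Fe2O3, stoichiometry requires (3/1) × 15.91 = 47.73 mol H2; 97.33 mol is available, so Fe2O3 is limiting.
n(H2) consumed = (3/1) × 15.91 = 47.73 mol; remaining = 97.33 − 47.73 = 49.60 mol
V(H2) = nRT/P = 49.60 × 0.08314 × 1001.15 / 2.56 = 1613 L

1610 L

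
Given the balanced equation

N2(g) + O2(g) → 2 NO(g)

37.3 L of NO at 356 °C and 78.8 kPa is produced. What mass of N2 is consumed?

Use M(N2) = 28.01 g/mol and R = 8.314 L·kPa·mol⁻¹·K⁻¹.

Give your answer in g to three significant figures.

n(NO) = PV/RT = (78.8 × 37.3) / (8.314 × 629.15) = 0.5619 mol
n(N2) = (1/2) × 0.5619 = 0.2809 mol
m(N2) = 0.2809 × 28.01 = 7.868 g

7.87 g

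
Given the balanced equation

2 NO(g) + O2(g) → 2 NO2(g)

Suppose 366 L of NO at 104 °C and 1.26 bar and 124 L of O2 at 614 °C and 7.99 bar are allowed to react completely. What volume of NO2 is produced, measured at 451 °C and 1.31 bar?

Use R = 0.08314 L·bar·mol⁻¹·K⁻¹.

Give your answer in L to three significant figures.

n(NO) = PV/RT = (1.26 × 366) / (0.08314 × 377.15) = 14.71 mol
n(O2) = PV/RT = (7.99 × 124) / (0.08314 × 887.15) = 13.43 mol
For 14.71 mol NO, stoichiometry requires (1/2) × 14.71 = 7.355 mol O2; 13.43 mol is available, so NO is limiting.
n(NO2) = (2/2) × 14.71 = 14.71 mol
V(NO2) = nRT/P = 14.71 × 0.08314 × 724.15 / 1.31 = 676.1 L

676 L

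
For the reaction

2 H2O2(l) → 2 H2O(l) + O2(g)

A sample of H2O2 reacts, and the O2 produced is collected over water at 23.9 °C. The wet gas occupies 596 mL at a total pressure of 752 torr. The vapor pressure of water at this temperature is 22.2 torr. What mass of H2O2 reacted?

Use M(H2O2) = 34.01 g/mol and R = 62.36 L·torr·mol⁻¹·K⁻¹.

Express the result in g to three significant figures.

1.60 g

P(O2) = 752 − 22.2 = 729.8 torr
n(O2) = PV/RT = (729.8 × 0.5960) / (62.36 × 297.05) = 0.02348 mol
n(H2O2) = (2/1) × 0.02348 = 0.04696 mol
m(H2O2) = 0.04696 × 34.01 = 1.597 g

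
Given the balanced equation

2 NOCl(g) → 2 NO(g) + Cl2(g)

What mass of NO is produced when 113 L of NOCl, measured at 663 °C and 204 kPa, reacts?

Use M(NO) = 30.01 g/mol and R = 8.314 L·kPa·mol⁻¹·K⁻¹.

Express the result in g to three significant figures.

88.9 g

n(NOCl) = PV/RT = (204 × 113) / (8.314 × 936.15) = 2.962 mol
n(NO) = (2/2) × 2.962 = 2.962 mol
m(NO) = 2.962 × 30.01 = 88.89 g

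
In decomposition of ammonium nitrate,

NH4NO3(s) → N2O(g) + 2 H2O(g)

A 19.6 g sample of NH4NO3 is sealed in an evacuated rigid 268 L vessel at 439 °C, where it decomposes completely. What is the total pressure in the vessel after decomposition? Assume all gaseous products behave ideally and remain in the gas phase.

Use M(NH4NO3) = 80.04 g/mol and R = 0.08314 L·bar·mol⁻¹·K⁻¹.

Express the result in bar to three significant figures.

n(NH4NO3) = 19.6 / 80.04 = 0.2449 mol
n(gas produced) = (3/1) × 0.2449 = 0.7347 mol
P = nRT/V = 0.7347 × 0.08314 × 712.15 / 268 = 0.1623 bar

0.162 bar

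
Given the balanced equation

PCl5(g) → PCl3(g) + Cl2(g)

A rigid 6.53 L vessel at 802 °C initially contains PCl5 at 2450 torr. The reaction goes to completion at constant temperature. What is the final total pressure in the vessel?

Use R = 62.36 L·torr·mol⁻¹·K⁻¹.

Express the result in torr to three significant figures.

Since T and V are fixed, P_final/P_initial = n_final/n_initial = 2/1.
P_final = (2/1) × 2450 = 4900 torr

4900 torr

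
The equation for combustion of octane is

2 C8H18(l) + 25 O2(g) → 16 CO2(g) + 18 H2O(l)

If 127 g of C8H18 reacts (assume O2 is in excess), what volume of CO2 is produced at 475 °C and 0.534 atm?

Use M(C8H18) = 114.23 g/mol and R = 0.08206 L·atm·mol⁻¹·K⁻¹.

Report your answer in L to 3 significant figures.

n(C8H18) = 127.0 / 114.23 = 1.112 mol
n(CO2) = (16/2) × 1.112 = 8.896 mol
V = nRT/P = 8.896 × 0.08206 × 748.15 / 0.534 = 1023 L

1020 L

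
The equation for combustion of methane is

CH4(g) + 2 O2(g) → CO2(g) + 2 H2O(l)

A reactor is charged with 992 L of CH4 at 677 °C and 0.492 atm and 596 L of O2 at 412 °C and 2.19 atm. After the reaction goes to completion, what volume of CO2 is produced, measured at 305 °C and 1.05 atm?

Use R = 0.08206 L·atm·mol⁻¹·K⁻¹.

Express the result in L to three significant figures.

n(CH4) = PV/RT = (0.492 × 992) / (0.08206 × 950.15) = 6.260 mol
n(O2) = PV/RT = (2.19 × 596) / (0.08206 × 685.15) = 23.22 mol
For 6.260 mol CH4, stoichiometry requires (2/1) × 6.260 = 12.52 mol O2; 23.22 mol is available, so CH4 is limiting.
n(CO2) = (1/1) × 6.260 = 6.260 mol
V(CO2) = nRT/P = 6.260 × 0.08206 × 578.15 / 1.05 = 282.9 L

283 L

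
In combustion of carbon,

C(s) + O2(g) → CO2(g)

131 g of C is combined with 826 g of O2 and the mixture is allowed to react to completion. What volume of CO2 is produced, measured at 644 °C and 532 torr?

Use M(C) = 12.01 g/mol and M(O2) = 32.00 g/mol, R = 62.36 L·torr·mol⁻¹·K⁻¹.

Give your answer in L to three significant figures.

1170 L

n(C) = 131 / 12.01 = 10.91 mol
n(O2) = 826 / 32.00 = 25.81 mol
For 10.91 mol C, stoichiometry requires (1/1) × 10.91 = 10.91 mol O2; 25.81 mol is available, so C is limiting.
n(CO2) = (1/1) × 10.91 = 10.91 mol
V(CO2) = nRT/P = 10.91 × 62.36 × 917.15 / 532 = 1173 L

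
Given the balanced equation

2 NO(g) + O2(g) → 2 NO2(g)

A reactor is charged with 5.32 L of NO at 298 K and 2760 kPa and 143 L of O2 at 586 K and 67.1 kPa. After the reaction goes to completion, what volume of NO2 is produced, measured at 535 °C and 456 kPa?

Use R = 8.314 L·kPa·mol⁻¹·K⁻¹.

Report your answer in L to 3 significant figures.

n(NO) = PV/RT = (2760 × 5.32) / (8.314 × 298) = 5.926 mol
n(O2) = PV/RT = (67.1 × 143) / (8.314 × 586) = 1.969 mol
For 5.926 mol NO, stoichiometry requires (1/2) × 5.926 = 2.963 mol O2; 1.969 mol is available, so O2 is limiting.
n(NO2) = (2/1) × 1.969 = 3.938 mol
V(NO2) = nRT/P = 3.938 × 8.314 × 808.15 / 456 = 58.02 L

58.0 L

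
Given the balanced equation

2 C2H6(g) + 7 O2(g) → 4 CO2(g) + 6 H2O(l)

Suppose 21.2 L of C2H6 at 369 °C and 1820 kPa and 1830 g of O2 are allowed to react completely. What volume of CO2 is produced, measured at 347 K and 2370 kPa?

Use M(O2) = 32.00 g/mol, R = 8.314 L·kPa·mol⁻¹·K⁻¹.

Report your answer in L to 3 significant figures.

n(C2H6) = PV/RT = (1820 × 21.2) / (8.314 × 642.15) = 7.227 mol
n(O2) = 1830 / 32.00 = 57.19 mol
For 7.227 mol C2H6, stoichiometry requires (7/2) × 7.227 = 25.29 mol O2; 57.19 mol is available, so C2H6 is limiting.
n(CO2) = (4/2) × 7.227 = 14.45 mol
V(CO2) = nRT/P = 14.45 × 8.314 × 347 / 2370 = 17.59 L

17.6 L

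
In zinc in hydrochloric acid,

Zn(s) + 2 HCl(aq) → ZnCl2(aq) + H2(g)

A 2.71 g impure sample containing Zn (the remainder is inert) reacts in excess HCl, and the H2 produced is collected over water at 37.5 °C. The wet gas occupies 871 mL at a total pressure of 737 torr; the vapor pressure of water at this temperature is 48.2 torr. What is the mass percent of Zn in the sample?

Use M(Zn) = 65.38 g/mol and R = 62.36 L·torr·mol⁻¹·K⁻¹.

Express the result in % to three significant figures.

P(H2) = 737 − 48.2 = 688.8 torr
n(H2) = PV/RT = (688.8 × 0.8710) / (62.36 × 310.65) = 0.03097 mol
n(Zn) = (1/1) × 0.03097 = 0.03097 mol
m(Zn) = 0.03097 × 65.38 = 2.025 g
%Zn = 2.025 / 2.71 × 100 = 74.72%

74.7 %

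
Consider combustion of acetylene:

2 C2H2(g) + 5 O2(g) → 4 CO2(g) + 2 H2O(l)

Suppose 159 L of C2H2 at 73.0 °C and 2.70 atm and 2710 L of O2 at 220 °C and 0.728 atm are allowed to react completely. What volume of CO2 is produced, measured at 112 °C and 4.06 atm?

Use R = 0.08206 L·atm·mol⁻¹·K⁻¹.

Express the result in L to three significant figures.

235 L

n(C2H2) = PV/RT = (2.70 × 159) / (0.08206 × 346.15) = 15.11 mol
n(O2) = PV/RT = (0.728 × 2710) / (0.08206 × 493.15) = 48.75 mol
For 15.11 mol C2H2, stoichiometry requires (5/2) × 15.11 = 37.77 mol O2; 48.75 mol is available, so C2H2 is limiting.
n(CO2) = (4/2) × 15.11 = 30.22 mol
V(CO2) = nRT/P = 30.22 × 0.08206 × 385.15 / 4.06 = 235.3 L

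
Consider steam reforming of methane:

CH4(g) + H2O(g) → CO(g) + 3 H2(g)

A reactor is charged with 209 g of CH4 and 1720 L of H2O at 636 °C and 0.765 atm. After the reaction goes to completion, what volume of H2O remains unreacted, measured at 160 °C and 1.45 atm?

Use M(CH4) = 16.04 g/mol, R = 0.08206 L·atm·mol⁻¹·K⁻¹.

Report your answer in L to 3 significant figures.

n(CH4) = 209 / 16.04 = 13.03 mol
n(H2O) = PV/RT = (0.765 × 1720) / (0.08206 × 909.15) = 17.64 mol
For 13.03 mol CH4, stoichiometry requires (1/1) × 13.03 = 13.03 mol H2O; 17.64 mol is available, so CH4 is limiting.
n(H2O) consumed = (1/1) × 13.03 = 13.03 mol; remaining = 17.64 − 13.03 = 4.610 mol
V(H2O) = nRT/P = 4.610 × 0.08206 × 433.15 / 1.45 = 113.0 L

113 L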